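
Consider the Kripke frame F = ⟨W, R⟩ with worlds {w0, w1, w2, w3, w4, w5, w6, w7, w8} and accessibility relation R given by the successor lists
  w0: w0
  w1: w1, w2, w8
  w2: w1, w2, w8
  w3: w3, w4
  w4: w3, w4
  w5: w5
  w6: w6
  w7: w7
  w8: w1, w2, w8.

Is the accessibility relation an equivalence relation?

Reflexive: yes — every world is R-related to itself.
Symmetric: yes — every pair in R has its reverse in R.
Transitive: yes — every two-step R-path is closed by a direct edge.
So R is an equivalence relation.

Yes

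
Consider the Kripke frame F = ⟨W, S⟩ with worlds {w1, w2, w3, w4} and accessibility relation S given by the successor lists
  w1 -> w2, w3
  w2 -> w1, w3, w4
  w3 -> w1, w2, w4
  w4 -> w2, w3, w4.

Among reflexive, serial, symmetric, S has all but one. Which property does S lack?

reflexive

Reflexive: no — w1 is not related to itself.
Serial: yes — every world has a successor (e.g. w1 S w2).
Symmetric: yes — every pair in S has its reverse in S.
Only reflexive fails.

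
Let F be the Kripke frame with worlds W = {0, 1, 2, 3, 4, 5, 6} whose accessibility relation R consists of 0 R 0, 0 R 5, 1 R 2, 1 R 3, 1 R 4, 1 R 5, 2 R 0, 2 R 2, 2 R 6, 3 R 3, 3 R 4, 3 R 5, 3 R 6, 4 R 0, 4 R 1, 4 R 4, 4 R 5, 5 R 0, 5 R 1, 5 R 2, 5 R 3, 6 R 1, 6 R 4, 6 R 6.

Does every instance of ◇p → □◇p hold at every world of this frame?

The schema 5 characterises exactly the Euclidean frames.
Euclidean: no — 1 R 2 and 1 R 3, but not 2 R 3.

No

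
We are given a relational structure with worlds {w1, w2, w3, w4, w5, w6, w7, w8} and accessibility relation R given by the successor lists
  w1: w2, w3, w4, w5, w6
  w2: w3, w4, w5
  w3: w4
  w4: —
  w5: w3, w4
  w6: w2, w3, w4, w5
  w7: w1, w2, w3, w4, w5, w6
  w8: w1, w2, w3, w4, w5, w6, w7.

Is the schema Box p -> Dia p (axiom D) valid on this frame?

By correspondence theory, D is valid on a frame iff R is serial.
Serial: no — w4 has no R-successor.

No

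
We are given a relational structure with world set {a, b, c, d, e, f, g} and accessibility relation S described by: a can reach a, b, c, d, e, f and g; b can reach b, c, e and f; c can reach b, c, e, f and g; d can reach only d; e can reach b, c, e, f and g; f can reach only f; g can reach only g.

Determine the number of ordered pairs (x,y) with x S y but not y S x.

11

Enumerating: (a,b), (a,c), (a,d), (a,e), (a,f), (a,g), (b,f), (c,f), (c,g), (e,f), (e,g).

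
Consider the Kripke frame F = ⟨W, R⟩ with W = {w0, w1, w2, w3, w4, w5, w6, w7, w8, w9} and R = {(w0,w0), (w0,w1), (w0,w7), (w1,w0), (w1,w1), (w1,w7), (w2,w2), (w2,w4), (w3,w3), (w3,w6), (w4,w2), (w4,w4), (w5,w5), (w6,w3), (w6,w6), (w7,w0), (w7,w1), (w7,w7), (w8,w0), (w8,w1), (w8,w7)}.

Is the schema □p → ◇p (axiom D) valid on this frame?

By correspondence theory, D is valid on a frame iff R is serial.
Serial: no — w9 has no R-successor.

No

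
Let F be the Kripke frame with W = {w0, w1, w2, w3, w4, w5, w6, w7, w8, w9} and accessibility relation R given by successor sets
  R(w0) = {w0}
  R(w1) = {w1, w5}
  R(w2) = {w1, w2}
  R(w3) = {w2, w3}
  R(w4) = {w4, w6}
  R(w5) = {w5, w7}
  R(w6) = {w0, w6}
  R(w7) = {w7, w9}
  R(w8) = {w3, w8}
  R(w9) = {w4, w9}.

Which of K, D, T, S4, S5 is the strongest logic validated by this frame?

Serial (axiom D): yes — every world has a successor (e.g. w0 R w0).
Reflexive (axiom T): yes — every world is R-related to itself.
Transitive (axiom 4): no — w1 R w5 and w5 R w7, but not w1 R w7.
Euclidean (axiom 5): no — w1 R w5 and w1 R w1, but not w5 R w1.
So F validates K, D, T; S4 would additionally require R to be transitive. The strongest is T.

T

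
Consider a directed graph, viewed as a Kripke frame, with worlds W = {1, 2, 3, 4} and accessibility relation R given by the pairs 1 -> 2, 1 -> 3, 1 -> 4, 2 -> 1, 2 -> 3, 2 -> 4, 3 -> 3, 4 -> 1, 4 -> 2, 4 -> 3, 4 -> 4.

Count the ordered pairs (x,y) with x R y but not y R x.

Enumerating: (1,3), (2,3), (4,3).

3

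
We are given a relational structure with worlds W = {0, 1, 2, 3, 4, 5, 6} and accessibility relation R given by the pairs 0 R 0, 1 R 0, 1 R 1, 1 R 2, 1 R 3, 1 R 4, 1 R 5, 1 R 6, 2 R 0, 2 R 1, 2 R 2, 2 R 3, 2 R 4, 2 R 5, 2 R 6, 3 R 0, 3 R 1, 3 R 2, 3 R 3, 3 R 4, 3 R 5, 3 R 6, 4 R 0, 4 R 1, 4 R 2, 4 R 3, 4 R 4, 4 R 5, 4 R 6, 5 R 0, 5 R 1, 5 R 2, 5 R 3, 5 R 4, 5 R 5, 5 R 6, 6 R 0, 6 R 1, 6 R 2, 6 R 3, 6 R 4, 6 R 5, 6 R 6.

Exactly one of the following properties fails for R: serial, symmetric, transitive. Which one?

Serial: yes — every world has a successor (e.g. 0 R 0).
Symmetric: no — 1 R 0 but not 0 R 1.
Transitive: yes — every two-step R-path is closed by a direct edge.
Only symmetric fails.

symmetric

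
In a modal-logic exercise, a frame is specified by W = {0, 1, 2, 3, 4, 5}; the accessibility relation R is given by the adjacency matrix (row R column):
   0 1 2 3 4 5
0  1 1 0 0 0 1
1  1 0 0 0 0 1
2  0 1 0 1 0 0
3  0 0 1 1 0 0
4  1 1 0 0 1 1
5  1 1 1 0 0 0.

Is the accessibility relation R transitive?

Transitive: no — 0 R 5 and 5 R 2, but not 0 R 2.

No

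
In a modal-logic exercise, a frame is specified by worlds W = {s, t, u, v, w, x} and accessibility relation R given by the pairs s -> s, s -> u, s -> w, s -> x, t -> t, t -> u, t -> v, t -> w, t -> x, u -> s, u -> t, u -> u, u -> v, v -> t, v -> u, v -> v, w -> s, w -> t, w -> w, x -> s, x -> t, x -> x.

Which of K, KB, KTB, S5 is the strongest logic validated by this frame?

Symmetric (axiom B): yes — every pair in R has its reverse in R.
Reflexive (axiom T): yes — every world is R-related to itself.
Euclidean (axiom 5): no — s R u and s R w, but not u R w.
So F validates K, KB, KTB; S5 would additionally require R to be Euclidean. The strongest is KTB.

KTB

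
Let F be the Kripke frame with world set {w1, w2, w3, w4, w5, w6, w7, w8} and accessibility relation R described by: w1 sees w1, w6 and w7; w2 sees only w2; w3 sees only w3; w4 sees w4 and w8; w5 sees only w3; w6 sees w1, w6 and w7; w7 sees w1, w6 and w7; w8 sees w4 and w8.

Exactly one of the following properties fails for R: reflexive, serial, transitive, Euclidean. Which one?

Reflexive: no — w5 is not related to itself.
Serial: yes — every world has a successor (e.g. w1 R w1).
Transitive: yes — every two-step R-path is closed by a direct edge.
Euclidean: yes — any two successors of a common world are R-related.
Only reflexive fails.

reflexive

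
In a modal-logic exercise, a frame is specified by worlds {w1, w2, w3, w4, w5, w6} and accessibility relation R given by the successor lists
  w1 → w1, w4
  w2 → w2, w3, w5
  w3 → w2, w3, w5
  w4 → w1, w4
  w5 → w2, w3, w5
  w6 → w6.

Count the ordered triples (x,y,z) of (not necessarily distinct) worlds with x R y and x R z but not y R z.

0

R is Euclidean; there are no such tuples.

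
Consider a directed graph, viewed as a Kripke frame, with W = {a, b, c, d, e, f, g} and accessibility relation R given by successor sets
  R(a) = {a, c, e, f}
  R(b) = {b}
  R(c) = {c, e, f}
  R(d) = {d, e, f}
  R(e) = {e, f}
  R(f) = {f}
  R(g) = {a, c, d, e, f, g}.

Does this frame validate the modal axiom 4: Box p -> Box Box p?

Yes

The schema 4 characterises exactly the transitive frames.
Transitive: yes — every two-step R-path is closed by a direct edge.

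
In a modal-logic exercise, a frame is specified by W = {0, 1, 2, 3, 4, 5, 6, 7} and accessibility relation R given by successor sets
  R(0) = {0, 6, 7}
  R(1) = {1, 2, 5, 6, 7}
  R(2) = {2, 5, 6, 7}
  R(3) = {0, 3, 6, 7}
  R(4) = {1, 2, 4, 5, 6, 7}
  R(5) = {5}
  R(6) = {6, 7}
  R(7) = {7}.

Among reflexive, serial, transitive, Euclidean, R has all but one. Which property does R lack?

Euclidean

Reflexive: yes — every world is R-related to itself.
Serial: yes — every world has a successor (e.g. 0 R 0).
Transitive: yes — every two-step R-path is closed by a direct edge.
Euclidean: no — 0 R 7 and 0 R 6, but not 7 R 6.
Only Euclidean fails.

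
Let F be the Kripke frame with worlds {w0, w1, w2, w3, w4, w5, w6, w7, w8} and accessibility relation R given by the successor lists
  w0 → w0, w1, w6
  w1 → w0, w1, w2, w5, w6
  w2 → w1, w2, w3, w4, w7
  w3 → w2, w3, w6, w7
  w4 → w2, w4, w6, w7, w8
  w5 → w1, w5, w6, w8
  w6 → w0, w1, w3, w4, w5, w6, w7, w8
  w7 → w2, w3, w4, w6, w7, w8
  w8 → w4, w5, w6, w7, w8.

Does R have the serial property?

Serial: yes — every world has a successor (e.g. w0 R w0).

Yes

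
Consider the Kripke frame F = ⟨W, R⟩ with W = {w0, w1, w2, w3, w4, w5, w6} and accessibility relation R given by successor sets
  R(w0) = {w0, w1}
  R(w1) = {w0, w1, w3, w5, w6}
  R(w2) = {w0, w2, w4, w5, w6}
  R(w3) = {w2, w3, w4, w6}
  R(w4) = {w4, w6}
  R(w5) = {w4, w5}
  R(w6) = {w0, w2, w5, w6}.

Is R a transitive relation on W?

No

Transitive: no — w0 R w1 and w1 R w3, but not w0 R w3.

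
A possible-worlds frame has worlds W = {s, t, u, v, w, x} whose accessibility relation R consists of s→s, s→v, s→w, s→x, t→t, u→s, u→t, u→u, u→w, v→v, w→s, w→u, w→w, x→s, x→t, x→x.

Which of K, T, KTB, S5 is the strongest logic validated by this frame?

Reflexive (axiom T): yes — every world is R-related to itself.
Symmetric (axiom B): no — s R v but not v R s.
Euclidean (axiom 5): no — s R v and s R w, but not v R w.
So F validates K, T; KTB would additionally require R to be symmetric. The strongest is T.

T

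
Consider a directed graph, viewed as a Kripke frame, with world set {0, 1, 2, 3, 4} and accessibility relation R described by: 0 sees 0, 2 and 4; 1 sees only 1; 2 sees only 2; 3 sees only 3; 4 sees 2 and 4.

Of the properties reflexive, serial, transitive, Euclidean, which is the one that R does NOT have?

Reflexive: yes — every world is R-related to itself.
Serial: yes — every world has a successor (e.g. 0 R 0).
Transitive: yes — every two-step R-path is closed by a direct edge.
Euclidean: no — 0 R 2 and 0 R 4, but not 2 R 4.
Only Euclidean fails.

Euclidean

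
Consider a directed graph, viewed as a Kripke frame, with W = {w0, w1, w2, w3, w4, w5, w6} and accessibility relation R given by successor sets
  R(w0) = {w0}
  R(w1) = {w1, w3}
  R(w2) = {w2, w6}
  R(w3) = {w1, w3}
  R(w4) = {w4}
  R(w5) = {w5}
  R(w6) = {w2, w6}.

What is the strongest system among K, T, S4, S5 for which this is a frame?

Reflexive (axiom T): yes — every world is R-related to itself.
Transitive (axiom 4): yes — every two-step R-path is closed by a direct edge.
Euclidean (axiom 5): yes — any two successors of a common world are R-related.
So F validates K, T, S4, S5. The strongest is S5.

S5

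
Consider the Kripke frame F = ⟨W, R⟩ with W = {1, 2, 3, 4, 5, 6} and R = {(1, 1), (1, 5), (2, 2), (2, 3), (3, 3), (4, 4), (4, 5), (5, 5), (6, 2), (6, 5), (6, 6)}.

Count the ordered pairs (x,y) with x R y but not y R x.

5

Enumerating: (1,5), (2,3), (4,5), (6,2), (6,5).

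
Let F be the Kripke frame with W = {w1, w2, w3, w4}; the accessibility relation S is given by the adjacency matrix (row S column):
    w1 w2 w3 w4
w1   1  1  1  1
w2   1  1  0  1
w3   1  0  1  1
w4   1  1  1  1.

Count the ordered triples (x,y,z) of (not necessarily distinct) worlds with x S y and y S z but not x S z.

Enumerating: (w2,w1,w3), (w2,w4,w3), (w3,w1,w2), (w3,w4,w2).

4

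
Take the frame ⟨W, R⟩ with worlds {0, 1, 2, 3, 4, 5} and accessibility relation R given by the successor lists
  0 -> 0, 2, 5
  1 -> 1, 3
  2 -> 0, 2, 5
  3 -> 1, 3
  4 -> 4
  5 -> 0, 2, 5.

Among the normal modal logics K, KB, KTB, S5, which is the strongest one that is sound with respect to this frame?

Symmetric (axiom B): yes — every pair in R has its reverse in R.
Reflexive (axiom T): yes — every world is R-related to itself.
Euclidean (axiom 5): yes — any two successors of a common world are R-related.
So F validates K, KB, KTB, S5. The strongest is S5.

S5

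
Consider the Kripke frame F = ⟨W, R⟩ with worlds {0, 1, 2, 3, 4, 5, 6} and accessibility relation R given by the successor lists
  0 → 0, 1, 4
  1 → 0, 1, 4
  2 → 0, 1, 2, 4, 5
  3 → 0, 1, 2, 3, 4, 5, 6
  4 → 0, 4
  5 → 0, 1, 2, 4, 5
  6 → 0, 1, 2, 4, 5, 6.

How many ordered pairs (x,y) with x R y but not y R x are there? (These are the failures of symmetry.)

18

Enumerating: (1,4), (2,0), (2,1), (2,4), (3,0), (3,1), (3,2), (3,4), (3,5), (3,6), (5,0), (5,1), (5,4), (6,0), (6,1), (6,2), (6,4), (6,5).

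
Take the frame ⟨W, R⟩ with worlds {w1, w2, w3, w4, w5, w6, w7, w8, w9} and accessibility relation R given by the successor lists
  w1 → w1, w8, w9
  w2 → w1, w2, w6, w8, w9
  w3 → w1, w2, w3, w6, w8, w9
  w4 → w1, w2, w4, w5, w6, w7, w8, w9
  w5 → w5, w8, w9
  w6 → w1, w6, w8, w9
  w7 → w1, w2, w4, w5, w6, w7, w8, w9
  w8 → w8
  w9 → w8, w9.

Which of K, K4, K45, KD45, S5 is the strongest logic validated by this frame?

K4

Transitive (axiom 4): yes — every two-step R-path is closed by a direct edge.
Euclidean (axiom 5): no — w1 R w8 and w1 R w9, but not w8 R w9.
Serial (axiom D): yes — every world has a successor (e.g. w1 R w1).
Reflexive (axiom T): yes — every world is R-related to itself.
So F validates K, K4; K45 would additionally require R to be Euclidean. The strongest is K4.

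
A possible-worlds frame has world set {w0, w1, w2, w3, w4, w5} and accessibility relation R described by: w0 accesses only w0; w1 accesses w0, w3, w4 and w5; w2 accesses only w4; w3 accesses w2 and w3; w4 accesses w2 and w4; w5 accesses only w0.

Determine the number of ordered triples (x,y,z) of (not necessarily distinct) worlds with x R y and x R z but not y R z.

15

Enumerating: (w1,w0,w3), (w1,w0,w4), (w1,w0,w5), (w1,w3,w0), (w1,w3,w4), (w1,w3,w5), (w1,w4,w0), (w1,w4,w3), (w1,w4,w5), (w1,w5,w3), (w1,w5,w4), (w1,w5,w5), (w3,w2,w2), (w3,w2,w3), (w4,w2,w2).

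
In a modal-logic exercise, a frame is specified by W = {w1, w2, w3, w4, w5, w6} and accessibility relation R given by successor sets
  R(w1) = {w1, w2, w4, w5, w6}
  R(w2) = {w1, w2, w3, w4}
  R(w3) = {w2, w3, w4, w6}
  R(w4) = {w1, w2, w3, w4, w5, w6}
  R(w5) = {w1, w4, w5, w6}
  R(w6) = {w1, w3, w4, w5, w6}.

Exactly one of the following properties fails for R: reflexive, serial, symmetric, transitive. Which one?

Reflexive: yes — every world is R-related to itself.
Serial: yes — every world has a successor (e.g. w1 R w1).
Symmetric: yes — every pair in R has its reverse in R.
Transitive: no — w1 R w2 and w2 R w3, but not w1 R w3.
Only transitive fails.

transitive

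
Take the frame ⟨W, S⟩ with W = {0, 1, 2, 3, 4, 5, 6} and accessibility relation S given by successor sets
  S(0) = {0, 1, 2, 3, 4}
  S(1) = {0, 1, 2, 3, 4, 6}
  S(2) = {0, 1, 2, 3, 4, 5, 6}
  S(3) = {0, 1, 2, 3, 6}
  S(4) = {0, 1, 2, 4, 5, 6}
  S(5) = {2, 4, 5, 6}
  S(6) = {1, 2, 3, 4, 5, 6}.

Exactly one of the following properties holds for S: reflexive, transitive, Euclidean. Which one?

reflexive

Reflexive: yes — every world is S-related to itself.
Transitive: no — 0 S 1 and 1 S 6, but not 0 S 6.
Euclidean: no — 0 S 3 and 0 S 4, but not 3 S 4.
Only reflexive holds.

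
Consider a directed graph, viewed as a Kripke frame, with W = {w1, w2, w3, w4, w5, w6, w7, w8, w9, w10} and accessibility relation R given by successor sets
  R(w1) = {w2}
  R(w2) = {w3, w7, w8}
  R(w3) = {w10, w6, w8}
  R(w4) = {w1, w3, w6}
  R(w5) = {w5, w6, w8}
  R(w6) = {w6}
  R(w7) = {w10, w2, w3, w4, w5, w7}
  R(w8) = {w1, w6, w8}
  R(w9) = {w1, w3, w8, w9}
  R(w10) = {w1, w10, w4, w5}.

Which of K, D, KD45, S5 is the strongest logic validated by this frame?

Serial (axiom D): yes — every world has a successor (e.g. w1 R w2).
Euclidean (axiom 5): no — w10 R w1 and w10 R w4, but not w1 R w4.
Transitive (axiom 4): no — w1 R w2 and w2 R w3, but not w1 R w3.
Reflexive (axiom T): no — w1 is not related to itself.
So F validates K, D; KD45 would additionally require R to be Euclidean and transitive. The strongest is D.

D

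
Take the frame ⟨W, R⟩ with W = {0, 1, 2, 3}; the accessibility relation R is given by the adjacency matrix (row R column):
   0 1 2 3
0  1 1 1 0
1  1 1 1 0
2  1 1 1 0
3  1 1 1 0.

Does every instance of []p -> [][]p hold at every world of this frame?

The schema 4 characterises exactly the transitive frames.
Transitive: yes — every two-step R-path is closed by a direct edge.

Yes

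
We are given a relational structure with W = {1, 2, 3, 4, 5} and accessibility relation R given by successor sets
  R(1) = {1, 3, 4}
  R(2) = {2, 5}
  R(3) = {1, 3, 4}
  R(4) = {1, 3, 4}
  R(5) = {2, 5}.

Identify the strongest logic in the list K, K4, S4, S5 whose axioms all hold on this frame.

S5

Transitive (axiom 4): yes — every two-step R-path is closed by a direct edge.
Reflexive (axiom T): yes — every world is R-related to itself.
Euclidean (axiom 5): yes — any two successors of a common world are R-related.
So F validates K, K4, S4, S5. The strongest is S5.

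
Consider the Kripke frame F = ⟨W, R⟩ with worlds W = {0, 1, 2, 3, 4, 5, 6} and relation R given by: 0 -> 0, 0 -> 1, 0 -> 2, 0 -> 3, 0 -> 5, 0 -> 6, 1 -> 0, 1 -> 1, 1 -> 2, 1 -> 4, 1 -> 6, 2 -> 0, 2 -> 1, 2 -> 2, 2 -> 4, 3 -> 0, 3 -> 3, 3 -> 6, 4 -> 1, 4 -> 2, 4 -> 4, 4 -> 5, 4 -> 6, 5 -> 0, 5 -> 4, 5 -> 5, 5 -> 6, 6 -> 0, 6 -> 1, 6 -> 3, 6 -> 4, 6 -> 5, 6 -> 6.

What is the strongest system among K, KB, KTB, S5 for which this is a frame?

KTB

Symmetric (axiom B): yes — every pair in R has its reverse in R.
Reflexive (axiom T): yes — every world is R-related to itself.
Euclidean (axiom 5): no — 0 R 1 and 0 R 3, but not 1 R 3.
So F validates K, KB, KTB; S5 would additionally require R to be Euclidean. The strongest is KTB.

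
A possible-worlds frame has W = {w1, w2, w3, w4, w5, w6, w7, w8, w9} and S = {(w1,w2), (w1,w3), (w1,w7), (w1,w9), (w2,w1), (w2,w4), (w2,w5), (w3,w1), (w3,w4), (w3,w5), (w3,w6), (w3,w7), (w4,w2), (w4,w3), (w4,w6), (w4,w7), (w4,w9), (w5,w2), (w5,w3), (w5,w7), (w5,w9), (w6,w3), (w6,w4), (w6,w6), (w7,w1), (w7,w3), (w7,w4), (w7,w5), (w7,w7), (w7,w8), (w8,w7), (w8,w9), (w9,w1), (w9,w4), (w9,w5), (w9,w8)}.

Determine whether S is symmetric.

Symmetric: yes — every pair in S has its reverse in S.

Yes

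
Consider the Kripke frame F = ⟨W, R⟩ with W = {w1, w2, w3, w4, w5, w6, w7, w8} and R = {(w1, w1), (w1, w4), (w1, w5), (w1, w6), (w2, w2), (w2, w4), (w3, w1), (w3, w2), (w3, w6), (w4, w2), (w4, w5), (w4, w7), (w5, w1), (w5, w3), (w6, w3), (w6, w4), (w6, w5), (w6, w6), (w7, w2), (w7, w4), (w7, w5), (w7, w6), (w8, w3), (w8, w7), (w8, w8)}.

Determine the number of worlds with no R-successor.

0

R is serial; there are no such worlds.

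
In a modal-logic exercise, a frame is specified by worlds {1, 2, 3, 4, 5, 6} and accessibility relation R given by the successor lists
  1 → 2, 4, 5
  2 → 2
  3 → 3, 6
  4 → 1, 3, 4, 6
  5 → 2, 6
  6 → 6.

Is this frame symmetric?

No

Symmetric: no — 1 R 2 but not 2 R 1.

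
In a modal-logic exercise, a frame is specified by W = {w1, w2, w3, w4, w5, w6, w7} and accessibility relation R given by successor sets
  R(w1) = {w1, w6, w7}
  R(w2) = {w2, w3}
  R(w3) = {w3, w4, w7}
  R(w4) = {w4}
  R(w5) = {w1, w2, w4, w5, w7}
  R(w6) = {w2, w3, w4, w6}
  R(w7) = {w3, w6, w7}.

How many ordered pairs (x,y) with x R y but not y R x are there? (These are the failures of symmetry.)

12

Enumerating: (w1,w6), (w1,w7), (w2,w3), (w3,w4), (w5,w1), (w5,w2), (w5,w4), (w5,w7), (w6,w2), (w6,w3), (w6,w4), (w7,w6).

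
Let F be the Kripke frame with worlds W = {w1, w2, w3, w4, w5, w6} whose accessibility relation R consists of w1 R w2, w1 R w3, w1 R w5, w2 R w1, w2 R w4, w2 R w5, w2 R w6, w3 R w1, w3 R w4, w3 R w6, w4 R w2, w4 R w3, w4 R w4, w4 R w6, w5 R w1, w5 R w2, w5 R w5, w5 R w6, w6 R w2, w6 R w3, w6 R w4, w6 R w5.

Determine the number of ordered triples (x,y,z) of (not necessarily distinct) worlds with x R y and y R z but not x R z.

Enumerating: (w1,w2,w1), (w1,w2,w4), (w1,w2,w6), (w1,w3,w1), (w1,w3,w4), (w1,w3,w6), (w1,w5,w1), (w1,w5,w6), (w2,w1,w2), (w2,w1,w3), (w2,w4,w2), (w2,w4,w3), … and 26 more.
Total: 38.

38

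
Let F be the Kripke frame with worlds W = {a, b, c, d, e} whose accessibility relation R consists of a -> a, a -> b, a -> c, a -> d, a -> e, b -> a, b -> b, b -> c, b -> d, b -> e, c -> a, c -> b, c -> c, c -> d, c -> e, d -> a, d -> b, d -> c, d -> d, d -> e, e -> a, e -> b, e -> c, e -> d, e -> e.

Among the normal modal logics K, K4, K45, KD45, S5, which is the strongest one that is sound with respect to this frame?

S5

Transitive (axiom 4): yes — every two-step R-path is closed by a direct edge.
Euclidean (axiom 5): yes — any two successors of a common world are R-related.
Serial (axiom D): yes — every world has a successor (e.g. a R a).
Reflexive (axiom T): yes — every world is R-related to itself.
So F validates K, K4, K45, KD45, S5. The strongest is S5.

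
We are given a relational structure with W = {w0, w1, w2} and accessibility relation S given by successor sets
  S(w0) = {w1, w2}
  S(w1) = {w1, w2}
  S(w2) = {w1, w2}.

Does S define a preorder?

No

Reflexive: no — w0 is not related to itself.
Transitive: yes — every two-step S-path is closed by a direct edge.
So S is not a preorder.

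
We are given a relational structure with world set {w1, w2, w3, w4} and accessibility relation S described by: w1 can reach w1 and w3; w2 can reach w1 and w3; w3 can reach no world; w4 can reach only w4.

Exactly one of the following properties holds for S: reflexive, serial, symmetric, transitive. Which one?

transitive

Reflexive: no — w2 is not related to itself.
Serial: no — w3 has no S-successor.
Symmetric: no — w1 S w3 but not w3 S w1.
Transitive: yes — every two-step S-path is closed by a direct edge.
Only transitive holds.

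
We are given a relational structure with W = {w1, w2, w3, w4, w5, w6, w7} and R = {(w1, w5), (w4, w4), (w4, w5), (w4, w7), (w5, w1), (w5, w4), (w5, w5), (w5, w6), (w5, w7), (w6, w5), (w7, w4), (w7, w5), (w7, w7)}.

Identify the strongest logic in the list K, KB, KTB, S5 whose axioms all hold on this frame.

KB

Symmetric (axiom B): yes — every pair in R has its reverse in R.
Reflexive (axiom T): no — w1 is not related to itself.
Euclidean (axiom 5): no — w5 R w1 and w5 R w4, but not w1 R w4.
So F validates K, KB; KTB would additionally require R to be reflexive. The strongest is KB.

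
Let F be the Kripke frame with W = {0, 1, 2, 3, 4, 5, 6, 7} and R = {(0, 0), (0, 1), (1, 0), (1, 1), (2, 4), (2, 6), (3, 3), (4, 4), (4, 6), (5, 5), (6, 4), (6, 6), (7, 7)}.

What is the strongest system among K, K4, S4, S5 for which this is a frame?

K4

Transitive (axiom 4): yes — every two-step R-path is closed by a direct edge.
Reflexive (axiom T): no — 2 is not related to itself.
Euclidean (axiom 5): yes — any two successors of a common world are R-related.
So F validates K, K4; S4 would additionally require R to be reflexive. The strongest is K4.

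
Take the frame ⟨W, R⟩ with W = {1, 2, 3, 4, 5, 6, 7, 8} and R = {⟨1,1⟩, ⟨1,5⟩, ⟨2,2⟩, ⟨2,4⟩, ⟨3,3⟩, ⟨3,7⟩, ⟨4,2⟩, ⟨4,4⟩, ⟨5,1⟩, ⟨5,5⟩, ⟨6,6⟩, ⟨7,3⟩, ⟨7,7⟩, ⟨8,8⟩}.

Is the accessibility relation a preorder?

Reflexive: yes — every world is R-related to itself.
Transitive: yes — every two-step R-path is closed by a direct edge.
So R is a preorder.

Yes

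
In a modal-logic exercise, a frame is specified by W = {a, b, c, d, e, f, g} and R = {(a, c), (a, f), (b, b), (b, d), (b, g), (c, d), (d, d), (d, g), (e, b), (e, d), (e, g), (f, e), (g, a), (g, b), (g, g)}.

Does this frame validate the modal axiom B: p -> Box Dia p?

No

The schema B characterises exactly the symmetric frames.
Symmetric: no — a R c but not c R a.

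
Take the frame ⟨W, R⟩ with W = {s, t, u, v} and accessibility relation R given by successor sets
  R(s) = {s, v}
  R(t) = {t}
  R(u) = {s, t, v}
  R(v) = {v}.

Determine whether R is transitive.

Yes

Transitive: yes — every two-step R-path is closed by a direct edge.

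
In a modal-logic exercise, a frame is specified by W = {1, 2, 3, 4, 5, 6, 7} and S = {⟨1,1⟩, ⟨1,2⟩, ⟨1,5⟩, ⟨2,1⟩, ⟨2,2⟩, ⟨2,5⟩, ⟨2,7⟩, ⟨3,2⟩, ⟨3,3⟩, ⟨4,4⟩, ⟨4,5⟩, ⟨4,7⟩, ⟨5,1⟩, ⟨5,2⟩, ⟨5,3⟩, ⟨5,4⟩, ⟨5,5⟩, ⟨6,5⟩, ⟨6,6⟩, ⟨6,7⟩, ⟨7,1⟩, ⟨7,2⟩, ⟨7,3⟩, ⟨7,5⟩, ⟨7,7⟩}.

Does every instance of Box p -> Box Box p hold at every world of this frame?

Axiom 4 corresponds to the accessibility relation being transitive.
Transitive: no — 1 S 2 and 2 S 7, but not 1 S 7.

No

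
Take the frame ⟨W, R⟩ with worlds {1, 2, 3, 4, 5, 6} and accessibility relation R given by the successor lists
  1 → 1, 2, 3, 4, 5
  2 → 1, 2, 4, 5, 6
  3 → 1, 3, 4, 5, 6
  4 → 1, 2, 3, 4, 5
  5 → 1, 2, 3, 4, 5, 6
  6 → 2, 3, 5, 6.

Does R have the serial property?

Serial: yes — every world has a successor (e.g. 1 R 1).

Yes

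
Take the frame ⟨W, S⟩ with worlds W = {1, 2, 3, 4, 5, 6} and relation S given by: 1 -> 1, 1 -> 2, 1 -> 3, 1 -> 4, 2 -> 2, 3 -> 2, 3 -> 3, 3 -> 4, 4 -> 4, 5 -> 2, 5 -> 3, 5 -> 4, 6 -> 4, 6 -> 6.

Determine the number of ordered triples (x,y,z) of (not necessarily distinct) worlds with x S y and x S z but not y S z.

16

Enumerating: (1,2,1), (1,2,3), (1,2,4), (1,3,1), (1,4,1), (1,4,2), (1,4,3), (3,2,3), (3,2,4), (3,4,2), (3,4,3), (5,2,3), (5,2,4), (5,4,2), (5,4,3), (6,4,6).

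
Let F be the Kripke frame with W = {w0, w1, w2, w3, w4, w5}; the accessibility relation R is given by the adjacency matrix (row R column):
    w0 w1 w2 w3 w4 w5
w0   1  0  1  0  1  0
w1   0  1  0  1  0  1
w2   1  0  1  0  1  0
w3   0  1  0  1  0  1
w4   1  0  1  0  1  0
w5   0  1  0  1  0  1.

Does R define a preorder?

Yes

Reflexive: yes — every world is R-related to itself.
Transitive: yes — every two-step R-path is closed by a direct edge.
So R is a preorder.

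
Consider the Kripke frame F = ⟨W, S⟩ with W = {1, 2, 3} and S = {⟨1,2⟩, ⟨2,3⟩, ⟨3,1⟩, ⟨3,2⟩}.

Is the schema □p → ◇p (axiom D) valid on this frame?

Yes

By correspondence theory, D is valid on a frame iff S is serial.
Serial: yes — every world has a successor (e.g. 1 S 2).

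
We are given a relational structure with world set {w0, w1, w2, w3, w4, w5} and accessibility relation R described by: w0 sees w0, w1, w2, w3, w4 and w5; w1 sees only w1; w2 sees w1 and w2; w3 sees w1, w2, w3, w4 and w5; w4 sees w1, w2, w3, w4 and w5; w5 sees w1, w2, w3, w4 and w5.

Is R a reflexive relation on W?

Reflexive: yes — every world is R-related to itself.

Yes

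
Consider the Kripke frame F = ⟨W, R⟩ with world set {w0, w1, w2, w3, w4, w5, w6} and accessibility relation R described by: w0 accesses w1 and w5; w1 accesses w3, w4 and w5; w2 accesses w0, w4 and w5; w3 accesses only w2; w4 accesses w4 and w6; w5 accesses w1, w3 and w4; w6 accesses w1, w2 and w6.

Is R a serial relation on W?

Serial: yes — every world has a successor (e.g. w0 R w1).

Yes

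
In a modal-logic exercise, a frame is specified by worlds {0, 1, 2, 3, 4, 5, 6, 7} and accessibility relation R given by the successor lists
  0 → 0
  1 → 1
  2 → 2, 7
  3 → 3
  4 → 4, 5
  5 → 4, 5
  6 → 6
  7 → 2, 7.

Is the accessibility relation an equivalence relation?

Reflexive: yes — every world is R-related to itself.
Symmetric: yes — every pair in R has its reverse in R.
Transitive: yes — every two-step R-path is closed by a direct edge.
So R is an equivalence relation.

Yes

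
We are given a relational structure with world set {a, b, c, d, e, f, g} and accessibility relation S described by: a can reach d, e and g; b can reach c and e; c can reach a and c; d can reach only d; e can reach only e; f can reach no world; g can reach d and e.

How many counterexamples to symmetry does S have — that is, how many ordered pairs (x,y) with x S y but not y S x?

8

Enumerating: (a,d), (a,e), (a,g), (b,c), (b,e), (c,a), (g,d), (g,e).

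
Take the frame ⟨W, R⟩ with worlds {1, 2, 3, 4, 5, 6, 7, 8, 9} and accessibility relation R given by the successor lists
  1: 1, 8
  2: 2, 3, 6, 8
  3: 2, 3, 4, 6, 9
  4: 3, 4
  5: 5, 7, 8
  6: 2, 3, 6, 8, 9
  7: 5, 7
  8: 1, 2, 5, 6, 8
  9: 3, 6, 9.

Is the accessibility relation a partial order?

Reflexive: yes — every world is R-related to itself.
Transitive: no — 1 R 8 and 8 R 2, but not 1 R 2.
Antisymmetric: no — 1 R 8 and 8 R 1 with 1 ≠ 8.
So R is not a partial order.

No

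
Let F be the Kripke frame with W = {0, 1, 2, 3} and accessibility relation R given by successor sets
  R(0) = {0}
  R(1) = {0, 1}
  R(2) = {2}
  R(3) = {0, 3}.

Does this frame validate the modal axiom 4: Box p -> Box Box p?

The schema 4 characterises exactly the transitive frames.
Transitive: yes — every two-step R-path is closed by a direct edge.

Yes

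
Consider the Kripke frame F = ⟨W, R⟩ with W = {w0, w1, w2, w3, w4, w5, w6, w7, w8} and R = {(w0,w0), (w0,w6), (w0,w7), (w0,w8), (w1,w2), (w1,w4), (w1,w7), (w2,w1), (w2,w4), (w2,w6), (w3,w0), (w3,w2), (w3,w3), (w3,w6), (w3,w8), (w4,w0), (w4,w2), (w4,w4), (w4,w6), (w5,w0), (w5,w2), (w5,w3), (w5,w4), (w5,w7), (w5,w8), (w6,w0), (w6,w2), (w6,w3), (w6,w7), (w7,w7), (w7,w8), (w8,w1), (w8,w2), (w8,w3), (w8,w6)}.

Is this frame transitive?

Transitive: no — w0 R w6 and w6 R w2, but not w0 R w2.

No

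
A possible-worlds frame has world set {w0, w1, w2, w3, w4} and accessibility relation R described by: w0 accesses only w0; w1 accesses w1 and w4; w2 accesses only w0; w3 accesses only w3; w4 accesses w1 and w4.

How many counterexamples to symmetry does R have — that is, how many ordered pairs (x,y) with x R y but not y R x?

Enumerating: (w2,w0).

1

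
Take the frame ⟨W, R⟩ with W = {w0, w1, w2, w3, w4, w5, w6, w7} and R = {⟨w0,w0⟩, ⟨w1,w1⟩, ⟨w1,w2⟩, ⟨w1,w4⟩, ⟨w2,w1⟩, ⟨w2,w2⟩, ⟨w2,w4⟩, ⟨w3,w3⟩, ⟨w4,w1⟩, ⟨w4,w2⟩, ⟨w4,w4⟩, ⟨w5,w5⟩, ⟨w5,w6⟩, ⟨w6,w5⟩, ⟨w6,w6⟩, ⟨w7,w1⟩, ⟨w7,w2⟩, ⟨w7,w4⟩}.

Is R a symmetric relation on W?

Symmetric: no — w7 R w1 but not w1 R w7.

No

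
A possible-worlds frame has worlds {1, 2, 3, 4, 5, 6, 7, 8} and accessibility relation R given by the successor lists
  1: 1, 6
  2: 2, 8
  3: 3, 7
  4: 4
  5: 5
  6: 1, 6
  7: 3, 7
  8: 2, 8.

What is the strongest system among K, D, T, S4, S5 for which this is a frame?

Serial (axiom D): yes — every world has a successor (e.g. 1 R 1).
Reflexive (axiom T): yes — every world is R-related to itself.
Transitive (axiom 4): yes — every two-step R-path is closed by a direct edge.
Euclidean (axiom 5): yes — any two successors of a common world are R-related.
So F validates K, D, T, S4, S5. The strongest is S5.

S5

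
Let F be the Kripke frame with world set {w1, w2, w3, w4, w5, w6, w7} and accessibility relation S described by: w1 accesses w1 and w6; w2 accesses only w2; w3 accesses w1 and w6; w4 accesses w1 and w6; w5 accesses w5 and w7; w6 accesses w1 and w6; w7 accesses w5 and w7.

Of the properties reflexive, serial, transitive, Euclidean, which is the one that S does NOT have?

reflexive

Reflexive: no — w3 is not related to itself.
Serial: yes — every world has a successor (e.g. w1 S w1).
Transitive: yes — every two-step S-path is closed by a direct edge.
Euclidean: yes — any two successors of a common world are S-related.
Only reflexive fails.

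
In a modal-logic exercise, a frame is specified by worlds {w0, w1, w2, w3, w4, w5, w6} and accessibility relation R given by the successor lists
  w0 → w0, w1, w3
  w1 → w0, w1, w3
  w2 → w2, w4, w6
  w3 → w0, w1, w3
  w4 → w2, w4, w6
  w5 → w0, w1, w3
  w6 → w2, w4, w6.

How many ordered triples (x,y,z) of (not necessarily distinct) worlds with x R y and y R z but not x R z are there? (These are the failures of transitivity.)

R is transitive; there are no such tuples.

0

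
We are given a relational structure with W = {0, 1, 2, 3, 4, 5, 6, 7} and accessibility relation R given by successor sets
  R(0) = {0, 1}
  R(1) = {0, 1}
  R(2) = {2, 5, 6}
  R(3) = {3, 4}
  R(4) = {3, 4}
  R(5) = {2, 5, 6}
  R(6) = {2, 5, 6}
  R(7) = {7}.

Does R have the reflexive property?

Reflexive: yes — every world is R-related to itself.

Yes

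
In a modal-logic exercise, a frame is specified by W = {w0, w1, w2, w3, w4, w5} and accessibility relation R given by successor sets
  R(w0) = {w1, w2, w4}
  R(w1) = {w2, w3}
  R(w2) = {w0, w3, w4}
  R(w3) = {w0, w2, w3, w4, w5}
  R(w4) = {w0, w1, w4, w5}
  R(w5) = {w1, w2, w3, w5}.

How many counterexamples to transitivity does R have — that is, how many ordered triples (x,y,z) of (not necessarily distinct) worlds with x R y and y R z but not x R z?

28

Enumerating: (w0,w1,w3), (w0,w2,w0), (w0,w2,w3), (w0,w4,w0), (w0,w4,w5), (w1,w2,w0), (w1,w2,w4), (w1,w3,w0), (w1,w3,w4), (w1,w3,w5), (w2,w0,w1), (w2,w0,w2), … and 16 more.
Total: 28.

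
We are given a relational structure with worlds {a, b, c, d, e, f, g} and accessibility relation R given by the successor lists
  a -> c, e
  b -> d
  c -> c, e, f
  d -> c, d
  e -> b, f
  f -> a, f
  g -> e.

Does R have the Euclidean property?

No

Euclidean: no — a R e and a R c, but not e R c.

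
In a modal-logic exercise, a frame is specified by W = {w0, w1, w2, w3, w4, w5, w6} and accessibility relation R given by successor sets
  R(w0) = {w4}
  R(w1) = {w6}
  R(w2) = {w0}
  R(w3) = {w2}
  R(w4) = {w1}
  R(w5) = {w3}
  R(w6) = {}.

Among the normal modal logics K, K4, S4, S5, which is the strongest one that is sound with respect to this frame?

K

Transitive (axiom 4): no — w0 R w4 and w4 R w1, but not w0 R w1.
Reflexive (axiom T): no — w0 is not related to itself.
Euclidean (axiom 5): no — w0 R w4 and w0 R w4, but not w4 R w4.
So F validates K; K4 would additionally require R to be transitive. The strongest is K.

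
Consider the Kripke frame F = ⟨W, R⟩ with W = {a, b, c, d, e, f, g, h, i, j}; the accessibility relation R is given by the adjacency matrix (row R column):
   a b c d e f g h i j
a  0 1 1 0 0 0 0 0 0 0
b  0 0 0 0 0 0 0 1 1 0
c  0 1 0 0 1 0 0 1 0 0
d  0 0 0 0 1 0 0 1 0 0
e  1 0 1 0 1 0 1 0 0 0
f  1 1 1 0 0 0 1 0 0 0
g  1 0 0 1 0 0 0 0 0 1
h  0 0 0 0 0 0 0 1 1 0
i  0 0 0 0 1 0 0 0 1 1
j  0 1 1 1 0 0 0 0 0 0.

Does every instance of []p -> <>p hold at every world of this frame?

The schema D characterises exactly the serial frames.
Serial: yes — every world has a successor (e.g. a R b).

Yes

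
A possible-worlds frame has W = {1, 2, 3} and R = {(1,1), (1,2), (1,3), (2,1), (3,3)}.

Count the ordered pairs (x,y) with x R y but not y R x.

1

Enumerating: (1,3).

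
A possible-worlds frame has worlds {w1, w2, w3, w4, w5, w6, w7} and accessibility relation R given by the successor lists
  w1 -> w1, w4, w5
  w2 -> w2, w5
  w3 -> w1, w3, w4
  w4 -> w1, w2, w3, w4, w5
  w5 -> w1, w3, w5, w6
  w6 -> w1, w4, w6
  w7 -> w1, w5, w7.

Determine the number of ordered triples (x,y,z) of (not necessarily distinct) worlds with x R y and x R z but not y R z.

22

Enumerating: (w1,w5,w4), (w2,w5,w2), (w3,w1,w3), (w4,w1,w2), (w4,w1,w3), (w4,w2,w1), (w4,w2,w3), (w4,w2,w4), (w4,w3,w2), (w4,w3,w5), (w4,w5,w2), (w4,w5,w4), … and 10 more.
Total: 22.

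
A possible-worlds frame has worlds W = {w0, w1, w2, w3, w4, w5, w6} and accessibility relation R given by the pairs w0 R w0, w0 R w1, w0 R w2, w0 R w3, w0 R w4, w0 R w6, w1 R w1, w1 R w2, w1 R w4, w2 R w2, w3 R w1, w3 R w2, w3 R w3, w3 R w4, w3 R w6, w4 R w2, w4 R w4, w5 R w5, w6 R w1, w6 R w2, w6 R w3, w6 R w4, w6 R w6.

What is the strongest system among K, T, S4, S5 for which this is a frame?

Reflexive (axiom T): yes — every world is R-related to itself.
Transitive (axiom 4): yes — every two-step R-path is closed by a direct edge.
Euclidean (axiom 5): no — w0 R w1 and w0 R w3, but not w1 R w3.
So F validates K, T, S4; S5 would additionally require R to be Euclidean. The strongest is S4.

S4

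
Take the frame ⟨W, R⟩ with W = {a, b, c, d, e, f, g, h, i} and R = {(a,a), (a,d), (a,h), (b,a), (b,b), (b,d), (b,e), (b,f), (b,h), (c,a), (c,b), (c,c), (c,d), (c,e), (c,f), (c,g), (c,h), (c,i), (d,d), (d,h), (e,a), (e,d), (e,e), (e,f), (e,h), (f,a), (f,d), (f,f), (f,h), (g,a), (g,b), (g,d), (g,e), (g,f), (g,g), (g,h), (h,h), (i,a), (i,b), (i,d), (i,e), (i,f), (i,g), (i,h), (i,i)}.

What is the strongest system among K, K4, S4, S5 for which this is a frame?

S4

Transitive (axiom 4): yes — every two-step R-path is closed by a direct edge.
Reflexive (axiom T): yes — every world is R-related to itself.
Euclidean (axiom 5): no — a R h and a R d, but not h R d.
So F validates K, K4, S4; S5 would additionally require R to be Euclidean. The strongest is S4.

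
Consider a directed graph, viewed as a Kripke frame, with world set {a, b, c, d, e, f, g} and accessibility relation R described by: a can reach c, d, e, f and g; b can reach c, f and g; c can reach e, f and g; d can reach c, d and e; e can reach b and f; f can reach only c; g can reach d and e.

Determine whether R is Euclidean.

Euclidean: no — a R c and a R d, but not c R d.

No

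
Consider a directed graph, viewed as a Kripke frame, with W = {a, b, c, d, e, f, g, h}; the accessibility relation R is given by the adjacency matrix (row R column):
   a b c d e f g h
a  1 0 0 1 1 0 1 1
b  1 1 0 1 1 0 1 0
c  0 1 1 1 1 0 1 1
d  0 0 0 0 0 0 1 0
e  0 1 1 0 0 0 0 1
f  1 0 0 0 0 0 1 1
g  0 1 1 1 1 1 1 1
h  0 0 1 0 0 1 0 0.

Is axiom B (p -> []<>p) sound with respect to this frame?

Axiom B corresponds to the accessibility relation being symmetric.
Symmetric: no — a R d but not d R a.

No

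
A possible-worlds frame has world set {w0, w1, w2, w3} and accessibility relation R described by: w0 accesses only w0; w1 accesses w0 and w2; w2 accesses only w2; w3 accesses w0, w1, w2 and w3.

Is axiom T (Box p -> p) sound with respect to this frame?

No

Axiom T corresponds to the accessibility relation being reflexive.
Reflexive: no — w1 is not related to itself.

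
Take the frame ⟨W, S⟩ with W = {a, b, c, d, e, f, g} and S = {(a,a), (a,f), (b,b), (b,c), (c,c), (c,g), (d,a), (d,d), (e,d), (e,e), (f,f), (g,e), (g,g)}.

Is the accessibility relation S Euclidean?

No

Euclidean: no — a S f and a S a, but not f S a.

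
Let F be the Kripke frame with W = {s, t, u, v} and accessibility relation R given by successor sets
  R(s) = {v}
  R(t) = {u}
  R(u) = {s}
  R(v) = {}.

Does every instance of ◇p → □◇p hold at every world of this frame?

The schema 5 characterises exactly the Euclidean frames.
Euclidean: no — s R v and s R v, but not v R v.

No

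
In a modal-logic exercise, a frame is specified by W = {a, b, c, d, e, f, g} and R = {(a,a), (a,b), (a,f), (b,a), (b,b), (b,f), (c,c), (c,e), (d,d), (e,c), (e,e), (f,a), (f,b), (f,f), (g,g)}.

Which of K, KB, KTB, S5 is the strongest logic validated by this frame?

Symmetric (axiom B): yes — every pair in R has its reverse in R.
Reflexive (axiom T): yes — every world is R-related to itself.
Euclidean (axiom 5): yes — any two successors of a common world are R-related.
So F validates K, KB, KTB, S5. The strongest is S5.

S5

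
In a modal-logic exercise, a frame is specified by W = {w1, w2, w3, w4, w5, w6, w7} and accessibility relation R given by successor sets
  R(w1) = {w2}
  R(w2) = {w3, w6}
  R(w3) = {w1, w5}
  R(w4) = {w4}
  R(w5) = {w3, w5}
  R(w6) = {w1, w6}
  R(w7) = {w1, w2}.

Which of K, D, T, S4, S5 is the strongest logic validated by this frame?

D

Serial (axiom D): yes — every world has a successor (e.g. w1 R w2).
Reflexive (axiom T): no — w1 is not related to itself.
Transitive (axiom 4): no — w1 R w2 and w2 R w3, but not w1 R w3.
Euclidean (axiom 5): no — w2 R w3 and w2 R w6, but not w3 R w6.
So F validates K, D; T would additionally require R to be reflexive. The strongest is D.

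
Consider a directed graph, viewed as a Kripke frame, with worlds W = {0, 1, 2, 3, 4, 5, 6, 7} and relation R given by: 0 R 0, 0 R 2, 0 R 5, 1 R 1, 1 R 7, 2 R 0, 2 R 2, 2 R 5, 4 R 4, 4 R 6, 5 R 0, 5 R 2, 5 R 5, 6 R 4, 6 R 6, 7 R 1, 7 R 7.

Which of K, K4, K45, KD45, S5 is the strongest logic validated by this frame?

Transitive (axiom 4): yes — every two-step R-path is closed by a direct edge.
Euclidean (axiom 5): yes — any two successors of a common world are R-related.
Serial (axiom D): no — 3 has no R-successor.
Reflexive (axiom T): no — 3 is not related to itself.
So F validates K, K4, K45; KD45 would additionally require R to be serial. The strongest is K45.

K45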